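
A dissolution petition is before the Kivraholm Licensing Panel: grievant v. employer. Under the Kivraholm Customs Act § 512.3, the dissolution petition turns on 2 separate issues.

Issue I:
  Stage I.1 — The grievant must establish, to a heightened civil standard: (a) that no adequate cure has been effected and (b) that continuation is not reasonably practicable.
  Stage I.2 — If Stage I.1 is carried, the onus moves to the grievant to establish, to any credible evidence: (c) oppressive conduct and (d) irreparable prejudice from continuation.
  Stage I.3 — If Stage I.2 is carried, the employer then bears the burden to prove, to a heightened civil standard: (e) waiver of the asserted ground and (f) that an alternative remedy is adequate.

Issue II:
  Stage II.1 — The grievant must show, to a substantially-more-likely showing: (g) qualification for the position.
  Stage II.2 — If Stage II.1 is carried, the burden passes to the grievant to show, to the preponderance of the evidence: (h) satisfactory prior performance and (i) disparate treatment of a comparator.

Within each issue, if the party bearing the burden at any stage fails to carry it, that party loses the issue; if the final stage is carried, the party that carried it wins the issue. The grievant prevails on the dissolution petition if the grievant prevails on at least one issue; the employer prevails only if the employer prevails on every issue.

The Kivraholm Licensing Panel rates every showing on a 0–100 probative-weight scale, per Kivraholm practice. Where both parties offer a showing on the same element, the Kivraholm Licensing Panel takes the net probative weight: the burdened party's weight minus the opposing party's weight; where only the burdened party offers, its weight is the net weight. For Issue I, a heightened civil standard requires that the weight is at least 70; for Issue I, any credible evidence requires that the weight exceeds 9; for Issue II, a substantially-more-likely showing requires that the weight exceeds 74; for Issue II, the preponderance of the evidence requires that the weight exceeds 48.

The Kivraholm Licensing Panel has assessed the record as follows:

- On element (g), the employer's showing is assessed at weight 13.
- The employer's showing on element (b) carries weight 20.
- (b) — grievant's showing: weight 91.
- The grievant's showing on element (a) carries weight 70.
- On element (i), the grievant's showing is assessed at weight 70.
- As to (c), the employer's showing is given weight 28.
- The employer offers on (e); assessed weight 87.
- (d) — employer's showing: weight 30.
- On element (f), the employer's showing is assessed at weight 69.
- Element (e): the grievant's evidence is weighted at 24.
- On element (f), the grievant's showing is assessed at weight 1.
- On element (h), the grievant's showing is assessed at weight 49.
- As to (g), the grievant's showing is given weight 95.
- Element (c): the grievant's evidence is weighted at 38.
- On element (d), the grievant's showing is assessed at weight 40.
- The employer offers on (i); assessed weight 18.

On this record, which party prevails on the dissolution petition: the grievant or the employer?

grievant

— Issue I —
At Stage I.1 the grievant must meet a heightened civil standard (weight is at least 70): on (a) the weight is 70, ≥ 70, so (a) meets the standard; on (b) the weight is 91 less the opposing 20 gives net 71, ≥ 70, so (b) meets the standard.
  Stage I.1 is satisfied; the grievant continues to bear the burden.
At Stage I.2 the grievant must meet any credible evidence (weight exceeds 9): on (c) the weight is 38 less the opposing 28 gives net 10, which does exceed 9, so (c) meets the standard; on (d) the weight is 40 less the opposing 30 gives net 10, > 9, so (d) meets the standard.
  The grievant carries Stage I.2; the employer now bears the burden.
At Stage I.3 the employer must meet a heightened civil standard (weight is at least 70): on (e) the weight is 87 less the opposing 24 gives net 63, < 70, so (e) does not meet the standard; on (f) the weight is 69 less the opposing 1 gives net 68, which does not reach 70, so (f) does not meet the standard.
  Stage I.3 not carried; the employer fails its burden.
The analysis ends at Stage I.3; the grievant prevails on this issue.
— Issue II —
At Stage II.1 the grievant must meet a substantially-more-likely showing (weight exceeds 74): on (g) the weight is 95 less the opposing 13 gives net 82, which does exceed 74, so (g) meets the standard.
  Stage II.1 carried; the burden remains with the grievant.
At Stage II.2 the grievant must meet the preponderance of the evidence (weight exceeds 48): on (h) the weight is 49, > 48, so (h) meets the standard; on (i) the weight is 70 less the opposing 18 gives net 52, which does exceed 48, so (i) meets the standard.
  The grievant carries the last stage.
Every stage carried; the grievant prevails on this issue.
Per-issue: Issue I → grievant; Issue II → grievant. The grievant must prevail on at least one issue; overall, the grievant prevails.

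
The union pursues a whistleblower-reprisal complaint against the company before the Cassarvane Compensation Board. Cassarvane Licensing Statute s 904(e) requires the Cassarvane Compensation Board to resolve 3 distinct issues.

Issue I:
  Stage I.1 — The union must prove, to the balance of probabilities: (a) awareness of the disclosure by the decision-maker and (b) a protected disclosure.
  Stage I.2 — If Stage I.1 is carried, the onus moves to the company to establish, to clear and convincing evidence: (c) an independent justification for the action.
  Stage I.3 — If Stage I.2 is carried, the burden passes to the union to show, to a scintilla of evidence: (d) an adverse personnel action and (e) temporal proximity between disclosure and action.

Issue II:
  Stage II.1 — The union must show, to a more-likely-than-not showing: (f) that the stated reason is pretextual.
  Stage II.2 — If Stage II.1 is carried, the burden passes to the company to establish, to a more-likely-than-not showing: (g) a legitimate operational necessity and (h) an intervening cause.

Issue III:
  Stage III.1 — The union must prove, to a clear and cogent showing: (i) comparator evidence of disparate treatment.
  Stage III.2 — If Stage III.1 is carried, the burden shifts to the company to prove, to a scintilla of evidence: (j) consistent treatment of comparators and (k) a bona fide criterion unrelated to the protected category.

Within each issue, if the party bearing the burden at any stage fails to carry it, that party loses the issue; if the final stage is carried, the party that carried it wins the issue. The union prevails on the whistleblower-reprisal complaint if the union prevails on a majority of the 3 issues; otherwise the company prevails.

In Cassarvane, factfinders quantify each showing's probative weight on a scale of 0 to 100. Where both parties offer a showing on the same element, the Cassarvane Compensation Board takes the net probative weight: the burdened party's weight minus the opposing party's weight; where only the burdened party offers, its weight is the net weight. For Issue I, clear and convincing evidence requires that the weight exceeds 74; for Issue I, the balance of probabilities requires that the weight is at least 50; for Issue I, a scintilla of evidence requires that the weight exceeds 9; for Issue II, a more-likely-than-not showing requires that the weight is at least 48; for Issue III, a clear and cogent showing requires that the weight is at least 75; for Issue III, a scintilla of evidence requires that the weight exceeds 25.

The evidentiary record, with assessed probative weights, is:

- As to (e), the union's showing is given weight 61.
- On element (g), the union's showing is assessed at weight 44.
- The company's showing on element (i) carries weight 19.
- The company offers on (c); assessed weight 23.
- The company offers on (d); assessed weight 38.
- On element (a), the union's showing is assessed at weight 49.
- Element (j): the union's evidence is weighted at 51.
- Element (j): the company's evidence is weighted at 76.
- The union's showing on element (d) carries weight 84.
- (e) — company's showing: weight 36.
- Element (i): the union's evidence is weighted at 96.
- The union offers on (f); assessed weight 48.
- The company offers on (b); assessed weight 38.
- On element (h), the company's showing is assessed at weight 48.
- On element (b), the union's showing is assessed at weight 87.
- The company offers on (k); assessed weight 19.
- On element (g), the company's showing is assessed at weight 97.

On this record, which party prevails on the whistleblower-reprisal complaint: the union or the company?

— Issue I —
Stage I.1 — burden on union; standard: the balance of probabilities (weight is at least 50).
    (a): 49 < 50 [not met]
    (b): 87 − 38 = 49 < 50 [not met]
  Not every element is met, so the union fails to carry Stage I.1.
So the company prevails on this issue.
— Issue II —
Stage II.1 — burden on union; standard: a more-likely-than-not showing (weight is at least 48).
    (f): 48 ≥ 48 [met]
  Stage II.1 carried; the burden shifts to the company.
Stage II.2 — burden on company; standard: a more-likely-than-not showing (weight is at least 48).
    (g): 97 − 44 = 53 ≥ 48 [met]
    (h): 48 ≥ 48 [met]
  Stage II.2 carried; the final stage is satisfied.
With every stage satisfied, the company prevails on this issue.
— Issue III —
Stage III.1 — burden on union; standard: a clear and cogent showing (weight is at least 75).
    (i): 96 − 19 = 77 ≥ 75 [met]
  Stage III.1 carried; the burden shifts to the company.
Stage III.2 — burden on company; standard: a scintilla of evidence (weight exceeds 25).
    (j): 76 − 51 = 25 ≤ 25 [not met]
    (k): 19 ≤ 25 [not met]
  The company does not carry Stage III.2.
So the union prevails on this issue.
Per-issue: Issue I → company; Issue II → company; Issue III → union. The union must prevail on a majority of issues; overall, the company prevails.

company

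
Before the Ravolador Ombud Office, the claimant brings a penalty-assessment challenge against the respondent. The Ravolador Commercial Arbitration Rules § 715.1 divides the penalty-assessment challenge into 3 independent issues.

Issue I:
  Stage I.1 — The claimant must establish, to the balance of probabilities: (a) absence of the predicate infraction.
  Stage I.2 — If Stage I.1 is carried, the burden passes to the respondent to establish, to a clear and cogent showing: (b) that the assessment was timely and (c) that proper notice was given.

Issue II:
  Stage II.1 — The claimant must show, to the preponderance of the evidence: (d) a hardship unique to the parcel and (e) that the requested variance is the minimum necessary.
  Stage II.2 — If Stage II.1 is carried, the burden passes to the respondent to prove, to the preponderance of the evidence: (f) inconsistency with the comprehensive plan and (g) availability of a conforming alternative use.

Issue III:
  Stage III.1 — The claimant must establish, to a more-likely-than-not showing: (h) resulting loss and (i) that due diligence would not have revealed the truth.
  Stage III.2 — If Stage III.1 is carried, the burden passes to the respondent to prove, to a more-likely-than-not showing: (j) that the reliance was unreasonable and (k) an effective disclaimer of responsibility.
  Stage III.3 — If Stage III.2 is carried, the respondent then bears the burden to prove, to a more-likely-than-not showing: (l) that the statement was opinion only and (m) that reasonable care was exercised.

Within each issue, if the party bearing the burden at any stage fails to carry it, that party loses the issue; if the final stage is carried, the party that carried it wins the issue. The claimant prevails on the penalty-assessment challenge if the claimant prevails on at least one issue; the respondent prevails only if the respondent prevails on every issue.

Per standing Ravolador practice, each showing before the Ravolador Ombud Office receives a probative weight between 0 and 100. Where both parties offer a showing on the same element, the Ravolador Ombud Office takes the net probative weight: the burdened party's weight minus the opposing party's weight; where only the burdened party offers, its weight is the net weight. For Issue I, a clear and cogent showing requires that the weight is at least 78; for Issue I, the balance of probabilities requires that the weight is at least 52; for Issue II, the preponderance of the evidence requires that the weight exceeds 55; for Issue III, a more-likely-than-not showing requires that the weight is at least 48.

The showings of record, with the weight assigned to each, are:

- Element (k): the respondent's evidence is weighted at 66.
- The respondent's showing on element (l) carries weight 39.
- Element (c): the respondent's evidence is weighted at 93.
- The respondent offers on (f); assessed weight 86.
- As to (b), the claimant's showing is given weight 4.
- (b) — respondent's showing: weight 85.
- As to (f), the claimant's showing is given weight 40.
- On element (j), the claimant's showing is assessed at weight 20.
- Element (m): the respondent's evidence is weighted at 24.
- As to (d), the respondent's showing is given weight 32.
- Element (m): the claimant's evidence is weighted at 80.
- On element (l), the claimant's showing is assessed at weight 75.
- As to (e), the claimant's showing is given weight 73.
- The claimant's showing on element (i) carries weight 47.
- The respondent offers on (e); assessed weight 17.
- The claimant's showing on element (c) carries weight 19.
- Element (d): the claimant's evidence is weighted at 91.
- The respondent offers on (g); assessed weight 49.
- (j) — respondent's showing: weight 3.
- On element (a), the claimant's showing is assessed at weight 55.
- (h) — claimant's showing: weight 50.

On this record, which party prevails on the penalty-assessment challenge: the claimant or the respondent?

claimant

— Issue I —
Stage I.1 (claimant, the balance of probabilities, weight is at least 52): (a) 55 ≥ 52 — meets.
  All elements met. The burden passes to the respondent.
Stage I.2 (respondent, a clear and cogent showing, weight is at least 78): (b) net 85−4=81 ≥ 78 — meets; (c) net 93−19=74 < 78 — fails.
  Stage I.2 not carried; the respondent fails its burden.
So the claimant prevails on this issue.
— Issue II —
At Stage II.1 the claimant must meet the preponderance of the evidence (weight exceeds 55): on (d) the weight is 91 less the opposing 32 gives net 59, which does exceed 55, so (d) meets the standard; on (e) the weight is 73 less the opposing 17 gives net 56, > 55, so (e) meets the standard.
  The claimant carries Stage II.1; the respondent now bears the burden.
At Stage II.2 the respondent must meet the preponderance of the evidence (weight exceeds 55): on (f) the weight is 86 less the opposing 40 gives net 46, which does not exceed 55, so (f) does not meet the standard; on (g) the weight is 49, which does not exceed 55, so (g) does not meet the standard.
  Stage II.2 not carried; the respondent fails its burden.
The claimant prevails on this issue.
— Issue III —
Stage III.1 — burden on claimant; standard: a more-likely-than-not showing (weight is at least 48).
    (h): 50 ≥ 48 [met]
    (i): 47 < 48 [not met]
  Stage III.1 not carried; the claimant fails its burden.
The respondent prevails on this issue.
Per-issue: Issue I → claimant; Issue II → claimant; Issue III → respondent. The claimant must prevail on at least one issue; overall, the claimant prevails.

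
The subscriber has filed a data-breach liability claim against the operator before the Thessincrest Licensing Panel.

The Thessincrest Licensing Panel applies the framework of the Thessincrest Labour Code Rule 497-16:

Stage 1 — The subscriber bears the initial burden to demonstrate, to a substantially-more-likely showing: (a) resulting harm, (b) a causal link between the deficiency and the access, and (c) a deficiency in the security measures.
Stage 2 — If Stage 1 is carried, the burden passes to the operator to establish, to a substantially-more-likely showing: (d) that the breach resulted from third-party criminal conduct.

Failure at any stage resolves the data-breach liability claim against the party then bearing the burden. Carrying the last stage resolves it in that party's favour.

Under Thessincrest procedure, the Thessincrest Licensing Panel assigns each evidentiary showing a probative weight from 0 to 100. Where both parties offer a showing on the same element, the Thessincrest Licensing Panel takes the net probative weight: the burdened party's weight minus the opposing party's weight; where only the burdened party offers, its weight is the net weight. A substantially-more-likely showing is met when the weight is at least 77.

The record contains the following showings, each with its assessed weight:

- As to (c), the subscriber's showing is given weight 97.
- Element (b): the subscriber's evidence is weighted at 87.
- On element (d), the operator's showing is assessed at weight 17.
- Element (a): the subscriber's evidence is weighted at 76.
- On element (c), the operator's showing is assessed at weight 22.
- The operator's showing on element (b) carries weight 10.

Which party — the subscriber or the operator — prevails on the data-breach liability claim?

operator

Stage 1 (subscriber, a substantially-more-likely showing, weight is at least 77): (a) 76 < 77 — fails; (b) net 87−10=77 ≥ 77 — meets; (c) net 97−22=75 < 77 — fails.
  Stage 1 not carried; the subscriber fails its burden.
The operator prevails.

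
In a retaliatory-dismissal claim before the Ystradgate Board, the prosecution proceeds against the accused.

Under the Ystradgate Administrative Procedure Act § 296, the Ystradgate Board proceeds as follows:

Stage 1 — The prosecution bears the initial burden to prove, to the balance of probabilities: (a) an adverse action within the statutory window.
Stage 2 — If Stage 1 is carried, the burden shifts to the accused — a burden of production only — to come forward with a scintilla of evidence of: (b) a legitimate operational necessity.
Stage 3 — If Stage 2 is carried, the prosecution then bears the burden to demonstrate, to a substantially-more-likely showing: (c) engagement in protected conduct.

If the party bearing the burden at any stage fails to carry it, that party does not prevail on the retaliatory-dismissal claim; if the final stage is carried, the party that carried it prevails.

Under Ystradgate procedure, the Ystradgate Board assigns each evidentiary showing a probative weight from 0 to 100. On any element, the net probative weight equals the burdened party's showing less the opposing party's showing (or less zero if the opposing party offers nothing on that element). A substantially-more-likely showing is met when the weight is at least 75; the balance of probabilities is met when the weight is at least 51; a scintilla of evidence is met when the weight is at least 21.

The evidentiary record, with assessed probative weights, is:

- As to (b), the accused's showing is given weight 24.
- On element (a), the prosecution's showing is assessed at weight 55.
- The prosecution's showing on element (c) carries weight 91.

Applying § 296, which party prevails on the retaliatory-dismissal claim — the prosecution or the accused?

prosecution

Stage 1 — burden on prosecution; standard: the balance of probabilities (weight is at least 51).
    (a): 55 ≥ 51 [met]
  All elements met. The burden passes to the accused.
Stage 2 — burden on accused; standard: a scintilla of evidence (weight is at least 21).
    (b): 24 ≥ 21 [met]
  Stage 2 is satisfied; the onus moves to the prosecution.
Stage 3 — burden on prosecution; standard: a substantially-more-likely showing (weight is at least 75).
    (c): 91 ≥ 75 [met]
  Stage 3 carried; the final stage is satisfied.
With every stage satisfied, the prosecution prevails.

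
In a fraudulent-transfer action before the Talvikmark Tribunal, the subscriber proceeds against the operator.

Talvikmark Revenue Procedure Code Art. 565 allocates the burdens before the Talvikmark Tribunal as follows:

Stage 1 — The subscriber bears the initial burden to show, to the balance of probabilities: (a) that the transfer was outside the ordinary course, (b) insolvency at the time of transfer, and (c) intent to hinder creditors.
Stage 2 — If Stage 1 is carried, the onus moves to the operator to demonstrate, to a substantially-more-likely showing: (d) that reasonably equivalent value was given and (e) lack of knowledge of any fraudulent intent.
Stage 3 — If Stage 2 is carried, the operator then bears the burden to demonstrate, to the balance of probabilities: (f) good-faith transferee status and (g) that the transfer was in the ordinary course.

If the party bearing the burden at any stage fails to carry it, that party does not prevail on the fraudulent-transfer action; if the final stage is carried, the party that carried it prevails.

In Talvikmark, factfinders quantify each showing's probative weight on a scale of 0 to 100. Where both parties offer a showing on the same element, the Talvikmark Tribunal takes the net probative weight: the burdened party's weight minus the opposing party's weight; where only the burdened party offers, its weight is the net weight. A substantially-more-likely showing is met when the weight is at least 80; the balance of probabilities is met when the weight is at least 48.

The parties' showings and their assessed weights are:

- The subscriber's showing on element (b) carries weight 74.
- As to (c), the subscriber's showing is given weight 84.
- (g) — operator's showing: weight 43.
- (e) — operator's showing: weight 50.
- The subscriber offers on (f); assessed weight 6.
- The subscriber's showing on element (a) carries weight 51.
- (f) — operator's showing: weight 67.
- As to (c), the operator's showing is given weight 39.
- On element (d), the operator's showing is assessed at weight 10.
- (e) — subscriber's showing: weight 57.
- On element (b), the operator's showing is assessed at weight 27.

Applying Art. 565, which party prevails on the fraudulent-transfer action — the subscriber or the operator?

operator

At Stage 1 the subscriber must meet the balance of probabilities (weight is at least 48): on (a) the weight is 51, ≥ 48, so (a) meets the standard; on (b) the weight is 74 less the opposing 27 gives net 47, which does not reach 48, so (b) does not meet the standard; on (c) the weight is 84 less the opposing 39 gives net 45, which does not reach 48, so (c) does not meet the standard.
  The subscriber does not carry Stage 1.
The operator prevails.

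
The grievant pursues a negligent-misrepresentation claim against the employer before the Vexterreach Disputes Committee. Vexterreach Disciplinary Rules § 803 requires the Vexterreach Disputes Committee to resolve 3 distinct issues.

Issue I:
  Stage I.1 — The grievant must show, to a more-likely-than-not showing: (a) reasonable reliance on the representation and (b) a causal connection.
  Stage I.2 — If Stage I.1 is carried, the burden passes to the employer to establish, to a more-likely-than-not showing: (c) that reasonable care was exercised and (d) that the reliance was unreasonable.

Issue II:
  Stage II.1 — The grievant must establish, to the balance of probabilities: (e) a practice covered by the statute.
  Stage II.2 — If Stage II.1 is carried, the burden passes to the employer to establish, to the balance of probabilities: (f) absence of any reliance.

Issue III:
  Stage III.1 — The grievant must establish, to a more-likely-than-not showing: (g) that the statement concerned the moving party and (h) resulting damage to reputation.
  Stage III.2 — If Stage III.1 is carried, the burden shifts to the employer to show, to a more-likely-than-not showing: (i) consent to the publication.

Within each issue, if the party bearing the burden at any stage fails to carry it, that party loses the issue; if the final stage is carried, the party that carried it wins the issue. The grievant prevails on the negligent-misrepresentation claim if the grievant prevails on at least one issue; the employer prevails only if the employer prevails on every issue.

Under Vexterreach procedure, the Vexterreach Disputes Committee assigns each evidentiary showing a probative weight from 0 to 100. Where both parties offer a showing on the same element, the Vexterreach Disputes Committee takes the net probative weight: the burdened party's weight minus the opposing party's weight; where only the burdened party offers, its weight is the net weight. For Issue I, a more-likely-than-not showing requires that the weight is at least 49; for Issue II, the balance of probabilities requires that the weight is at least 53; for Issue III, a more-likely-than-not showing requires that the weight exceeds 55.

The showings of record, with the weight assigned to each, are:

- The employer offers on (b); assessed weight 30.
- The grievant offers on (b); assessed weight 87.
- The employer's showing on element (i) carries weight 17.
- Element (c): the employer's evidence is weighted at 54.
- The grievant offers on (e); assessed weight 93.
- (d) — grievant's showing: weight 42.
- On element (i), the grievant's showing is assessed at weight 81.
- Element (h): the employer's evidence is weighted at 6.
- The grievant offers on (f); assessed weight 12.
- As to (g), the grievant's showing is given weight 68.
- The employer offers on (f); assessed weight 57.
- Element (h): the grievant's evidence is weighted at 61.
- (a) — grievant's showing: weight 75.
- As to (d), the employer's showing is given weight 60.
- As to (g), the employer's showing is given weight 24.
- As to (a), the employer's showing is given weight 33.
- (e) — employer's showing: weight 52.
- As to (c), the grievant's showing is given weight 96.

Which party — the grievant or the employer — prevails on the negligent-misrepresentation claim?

— Issue I —
Stage I.1 (grievant, a more-likely-than-not showing, weight is at least 49): (a) net 75−33=42 < 49 — fails; (b) net 87−30=57 ≥ 49 — meets.
  Stage I.1 not carried; the grievant fails its burden.
The analysis ends at Stage I.1; the employer prevails on this issue.
— Issue II —
At Stage II.1 the grievant must meet the balance of probabilities (weight is at least 53): on (e) the weight is 93 less the opposing 52 gives net 41, < 53, so (e) does not meet the standard.
  Not every element is met, so the grievant fails to carry Stage II.1.
So the employer prevails on this issue.
— Issue III —
Stage III.1 (grievant, a more-likely-than-not showing, weight exceeds 55): (g) net 68−24=44 ≤ 55 — fails; (h) net 61−6=55 ≤ 55 — fails.
  Not every element is met, so the grievant fails to carry Stage III.1.
The employer prevails on this issue.
Per-issue: Issue I → employer; Issue II → employer; Issue III → employer. The grievant must prevail on at least one issue; overall, the employer prevails.

employer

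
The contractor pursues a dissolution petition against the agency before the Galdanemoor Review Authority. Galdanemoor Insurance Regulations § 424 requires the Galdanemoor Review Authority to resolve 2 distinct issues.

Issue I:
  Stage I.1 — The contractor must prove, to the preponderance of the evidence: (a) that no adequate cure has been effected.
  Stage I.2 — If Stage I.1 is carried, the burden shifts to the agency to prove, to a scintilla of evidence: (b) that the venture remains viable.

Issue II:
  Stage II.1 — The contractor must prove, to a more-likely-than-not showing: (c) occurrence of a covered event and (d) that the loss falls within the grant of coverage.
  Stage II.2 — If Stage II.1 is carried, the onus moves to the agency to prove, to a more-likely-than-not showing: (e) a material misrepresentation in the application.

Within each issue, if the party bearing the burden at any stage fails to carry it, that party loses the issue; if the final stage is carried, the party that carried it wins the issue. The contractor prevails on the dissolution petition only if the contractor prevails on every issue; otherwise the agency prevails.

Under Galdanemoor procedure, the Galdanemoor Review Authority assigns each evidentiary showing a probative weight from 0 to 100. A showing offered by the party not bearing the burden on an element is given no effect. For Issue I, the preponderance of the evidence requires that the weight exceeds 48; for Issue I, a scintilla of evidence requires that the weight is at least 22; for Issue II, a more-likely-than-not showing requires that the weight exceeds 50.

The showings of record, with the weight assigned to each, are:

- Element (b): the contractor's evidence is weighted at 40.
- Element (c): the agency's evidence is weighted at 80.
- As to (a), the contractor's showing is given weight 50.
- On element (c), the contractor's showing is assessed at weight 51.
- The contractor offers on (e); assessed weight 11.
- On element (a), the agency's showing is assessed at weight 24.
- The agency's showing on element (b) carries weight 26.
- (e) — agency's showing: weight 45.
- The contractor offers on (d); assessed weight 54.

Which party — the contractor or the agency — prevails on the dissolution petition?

agency

— Issue I —
Stage I.1 (contractor, the preponderance of the evidence, weight exceeds 48): (a) 50 (agency's 24 disregarded) > 48 — meets.
  Stage I.1 is satisfied; the onus moves to the agency.
Stage I.2 (agency, a scintilla of evidence, weight is at least 22): (b) 26 (contractor's 40 disregarded) ≥ 22 — meets.
  The agency carries the last stage.
Every stage carried; the agency prevails on this issue.
— Issue II —
At Stage II.1 the contractor must meet a more-likely-than-not showing (weight exceeds 50): on (c) the weight is 51 (the agency's 80 is given no effect), which does exceed 50, so (c) meets the standard; on (d) the weight is 54, > 50, so (d) meets the standard.
  The contractor carries Stage II.1; the agency now bears the burden.
At Stage II.2 the agency must meet a more-likely-than-not showing (weight exceeds 50): on (e) the weight is 45 (the contractor's 11 is given no effect), ≤ 50, so (e) does not meet the standard.
  The agency does not carry Stage II.2.
So the contractor prevails on this issue.
Per-issue: Issue I → agency; Issue II → contractor. The contractor must prevail on every issue; overall, the agency prevails.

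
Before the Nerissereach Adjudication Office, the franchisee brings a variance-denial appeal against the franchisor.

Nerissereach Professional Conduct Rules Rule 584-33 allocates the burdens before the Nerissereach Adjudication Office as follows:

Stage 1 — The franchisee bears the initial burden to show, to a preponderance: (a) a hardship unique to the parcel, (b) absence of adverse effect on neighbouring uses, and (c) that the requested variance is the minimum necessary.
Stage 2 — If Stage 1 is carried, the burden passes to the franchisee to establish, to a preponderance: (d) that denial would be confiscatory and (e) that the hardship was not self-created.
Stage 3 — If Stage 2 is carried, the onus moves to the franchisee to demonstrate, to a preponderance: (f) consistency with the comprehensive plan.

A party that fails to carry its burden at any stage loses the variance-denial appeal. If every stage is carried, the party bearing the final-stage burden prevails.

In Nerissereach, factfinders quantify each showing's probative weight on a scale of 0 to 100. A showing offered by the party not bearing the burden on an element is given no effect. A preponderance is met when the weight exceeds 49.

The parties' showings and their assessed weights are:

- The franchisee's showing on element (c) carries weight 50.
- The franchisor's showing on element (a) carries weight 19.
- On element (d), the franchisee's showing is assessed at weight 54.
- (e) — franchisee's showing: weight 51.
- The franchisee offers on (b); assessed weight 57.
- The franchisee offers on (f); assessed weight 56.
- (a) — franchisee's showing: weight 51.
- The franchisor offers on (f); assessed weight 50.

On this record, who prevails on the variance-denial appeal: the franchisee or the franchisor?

At Stage 1 the franchisee must meet a preponderance (weight exceeds 49): on (a) the weight is 51 (the franchisor's 19 is given no effect), which does exceed 49, so (a) meets the standard; on (b) the weight is 57, > 49, so (b) meets the standard; on (c) the weight is 50, > 49, so (c) meets the standard.
  All elements met. The franchisee retains the burden for Stage 2.
At Stage 2 the franchisee must meet a preponderance (weight exceeds 49): on (d) the weight is 54, which does exceed 49, so (d) meets the standard; on (e) the weight is 51, > 49, so (e) meets the standard.
  Stage 2 carried; the burden remains with the franchisee.
At Stage 3 the franchisee must meet a preponderance (weight exceeds 49): on (f) the weight is 56 (the franchisor's 50 is given no effect), which does exceed 49, so (f) meets the standard.
  All elements met at the final stage.
Every stage carried; the franchisee prevails.

franchisee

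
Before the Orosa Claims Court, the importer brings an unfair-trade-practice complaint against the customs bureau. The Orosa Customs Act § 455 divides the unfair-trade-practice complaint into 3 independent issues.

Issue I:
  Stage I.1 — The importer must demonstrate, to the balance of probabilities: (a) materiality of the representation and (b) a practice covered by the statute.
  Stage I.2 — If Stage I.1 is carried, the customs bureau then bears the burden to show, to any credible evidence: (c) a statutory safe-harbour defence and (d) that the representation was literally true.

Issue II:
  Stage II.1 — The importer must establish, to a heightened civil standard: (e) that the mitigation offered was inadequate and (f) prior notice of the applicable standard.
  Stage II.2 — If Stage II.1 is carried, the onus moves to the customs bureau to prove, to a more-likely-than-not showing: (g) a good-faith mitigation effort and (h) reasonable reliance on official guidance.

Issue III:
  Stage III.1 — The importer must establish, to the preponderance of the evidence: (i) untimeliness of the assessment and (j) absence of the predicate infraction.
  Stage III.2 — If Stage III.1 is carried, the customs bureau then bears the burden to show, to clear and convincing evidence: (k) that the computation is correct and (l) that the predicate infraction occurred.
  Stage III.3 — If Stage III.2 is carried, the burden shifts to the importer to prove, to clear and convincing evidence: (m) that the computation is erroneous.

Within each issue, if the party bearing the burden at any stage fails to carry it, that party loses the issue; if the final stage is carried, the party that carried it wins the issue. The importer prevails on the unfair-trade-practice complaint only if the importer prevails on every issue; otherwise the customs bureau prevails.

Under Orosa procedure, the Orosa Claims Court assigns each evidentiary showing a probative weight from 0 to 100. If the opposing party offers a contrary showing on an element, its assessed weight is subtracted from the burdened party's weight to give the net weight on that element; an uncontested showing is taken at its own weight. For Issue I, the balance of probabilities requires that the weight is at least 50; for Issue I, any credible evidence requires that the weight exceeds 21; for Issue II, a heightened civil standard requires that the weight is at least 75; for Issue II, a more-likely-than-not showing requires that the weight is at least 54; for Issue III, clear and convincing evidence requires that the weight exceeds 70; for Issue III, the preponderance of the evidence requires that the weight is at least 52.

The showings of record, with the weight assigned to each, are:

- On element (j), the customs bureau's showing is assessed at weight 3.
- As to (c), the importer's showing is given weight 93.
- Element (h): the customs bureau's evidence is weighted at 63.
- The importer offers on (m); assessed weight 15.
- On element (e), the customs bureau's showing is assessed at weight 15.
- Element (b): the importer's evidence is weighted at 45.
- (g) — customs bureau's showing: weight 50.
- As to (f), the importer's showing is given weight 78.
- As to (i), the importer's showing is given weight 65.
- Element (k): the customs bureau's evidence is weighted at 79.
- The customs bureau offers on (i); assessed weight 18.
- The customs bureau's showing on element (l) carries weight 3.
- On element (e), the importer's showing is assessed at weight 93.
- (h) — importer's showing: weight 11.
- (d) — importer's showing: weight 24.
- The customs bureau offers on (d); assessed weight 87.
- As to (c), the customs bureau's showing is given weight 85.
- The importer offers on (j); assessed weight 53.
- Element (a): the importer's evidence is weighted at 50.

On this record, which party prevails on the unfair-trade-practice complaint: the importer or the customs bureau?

— Issue I —
Stage I.1 (importer, the balance of probabilities, weight is at least 50): (a) 50 ≥ 50 — meets; (b) 45 < 50 — fails.
  Not every element is met, so the importer fails to carry Stage I.1.
So the customs bureau prevails on this issue.
— Issue II —
At Stage II.1 the importer must meet a heightened civil standard (weight is at least 75): on (e) the weight is 93 less the opposing 15 gives net 78, which does reach 75, so (e) meets the standard; on (f) the weight is 78, which does reach 75, so (f) meets the standard.
  Stage II.1 carried; the burden shifts to the customs bureau.
At Stage II.2 the customs bureau must meet a more-likely-than-not showing (weight is at least 54): on (g) the weight is 50, which does not reach 54, so (g) does not meet the standard; on (h) the weight is 63 less the opposing 11 gives net 52, which does not reach 54, so (h) does not meet the standard.
  Stage II.2 not carried; the customs bureau fails its burden.
So the importer prevails on this issue.
— Issue III —
Stage III.1 — burden on importer; standard: the preponderance of the evidence (weight is at least 52).
    (i): 65 − 18 = 47 < 52 [not met]
    (j): 53 − 3 = 50 < 52 [not met]
  Stage III.1 not carried; the importer fails its burden.
So the customs bureau prevails on this issue.
Per-issue: Issue I → customs bureau; Issue II → importer; Issue III → customs bureau. The importer must prevail on every issue; overall, the customs bureau prevails.

customs bureau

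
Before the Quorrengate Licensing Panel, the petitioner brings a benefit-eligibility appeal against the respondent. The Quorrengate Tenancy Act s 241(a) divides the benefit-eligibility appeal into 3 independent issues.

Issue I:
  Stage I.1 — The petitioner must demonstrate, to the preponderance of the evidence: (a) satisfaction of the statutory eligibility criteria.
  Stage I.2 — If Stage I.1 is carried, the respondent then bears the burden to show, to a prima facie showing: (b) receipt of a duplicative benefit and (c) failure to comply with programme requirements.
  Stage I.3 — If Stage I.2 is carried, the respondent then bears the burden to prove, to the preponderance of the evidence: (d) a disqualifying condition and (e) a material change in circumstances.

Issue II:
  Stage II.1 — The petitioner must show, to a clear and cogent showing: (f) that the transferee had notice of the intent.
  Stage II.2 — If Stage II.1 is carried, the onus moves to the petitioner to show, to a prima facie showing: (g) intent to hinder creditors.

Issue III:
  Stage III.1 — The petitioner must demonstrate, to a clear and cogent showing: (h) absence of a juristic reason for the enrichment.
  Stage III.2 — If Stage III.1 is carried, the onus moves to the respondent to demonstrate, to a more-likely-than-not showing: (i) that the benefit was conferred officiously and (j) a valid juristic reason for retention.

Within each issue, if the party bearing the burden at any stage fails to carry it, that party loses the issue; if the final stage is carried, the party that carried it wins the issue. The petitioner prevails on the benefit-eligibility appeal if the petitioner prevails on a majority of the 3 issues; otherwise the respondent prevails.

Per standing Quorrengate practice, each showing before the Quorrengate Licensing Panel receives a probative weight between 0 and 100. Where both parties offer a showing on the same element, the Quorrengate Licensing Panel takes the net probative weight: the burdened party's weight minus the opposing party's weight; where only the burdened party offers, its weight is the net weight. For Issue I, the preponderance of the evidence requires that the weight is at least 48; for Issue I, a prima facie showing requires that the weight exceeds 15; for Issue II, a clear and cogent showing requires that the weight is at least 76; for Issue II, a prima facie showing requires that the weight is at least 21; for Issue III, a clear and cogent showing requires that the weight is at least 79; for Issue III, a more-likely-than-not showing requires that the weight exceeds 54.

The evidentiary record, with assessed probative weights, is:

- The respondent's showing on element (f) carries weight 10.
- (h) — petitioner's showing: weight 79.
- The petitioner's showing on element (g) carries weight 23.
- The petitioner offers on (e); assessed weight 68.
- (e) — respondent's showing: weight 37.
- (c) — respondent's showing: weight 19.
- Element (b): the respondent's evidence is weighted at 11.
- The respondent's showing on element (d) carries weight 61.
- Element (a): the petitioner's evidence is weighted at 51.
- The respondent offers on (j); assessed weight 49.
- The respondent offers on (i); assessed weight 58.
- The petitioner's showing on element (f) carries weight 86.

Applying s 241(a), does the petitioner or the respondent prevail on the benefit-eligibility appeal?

— Issue I —
Stage I.1 — burden on petitioner; standard: the preponderance of the evidence (weight is at least 48).
    (a): 51 ≥ 48 [met]
  The petitioner carries Stage I.1; the respondent now bears the burden.
Stage I.2 — burden on respondent; standard: a prima facie showing (weight exceeds 15).
    (b): 11 ≤ 15 [not met]
    (c): 19 > 15 [met]
  Not every element is met, so the respondent fails to carry Stage I.2.
The analysis ends at Stage I.2; the petitioner prevails on this issue.
— Issue II —
At Stage II.1 the petitioner must meet a clear and cogent showing (weight is at least 76): on (f) the weight is 86 less the opposing 10 gives net 76, which does reach 76, so (f) meets the standard.
  Stage II.1 is satisfied; the petitioner continues to bear the burden.
At Stage II.2 the petitioner must meet a prima facie showing (weight is at least 21): on (g) the weight is 23, ≥ 21, so (g) meets the standard.
  Stage II.2 carried; the final stage is satisfied.
With every stage satisfied, the petitioner prevails on this issue.
— Issue III —
Stage III.1 (petitioner, a clear and cogent showing, weight is at least 79): (h) 79 ≥ 79 — meets.
  Stage III.1 is satisfied; the onus moves to the respondent.
Stage III.2 (respondent, a more-likely-than-not showing, weight exceeds 54): (i) 58 > 54 — meets; (j) 49 ≤ 54 — fails.
  The respondent does not carry Stage III.2.
The analysis ends at Stage III.2; the petitioner prevails on this issue.
Per-issue: Issue I → petitioner; Issue II → petitioner; Issue III → petitioner. The petitioner must prevail on a majority of issues; overall, the petitioner prevails.

petitioner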